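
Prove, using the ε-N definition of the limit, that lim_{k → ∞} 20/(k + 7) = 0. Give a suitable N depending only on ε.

N = 20/ε

Suppose ε > 0. For k ≥ 1, |20/(k + 7) − 0| = 20/(k + 7) ≤ 20/k.
We need 20/k < ε, i.e. k > 20/ε.
Take N = 20/ε. If k > N then |20/(k + 7)| ≤ 20/k < ε.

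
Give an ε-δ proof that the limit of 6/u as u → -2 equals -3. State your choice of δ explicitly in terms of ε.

Let ε > 0. We seek δ > 0 such that 0 < |u + 2| < δ implies |6/u + 3| < ε.
|6/u + 3| = 6·|-2 − u|/(2·|u|) = 6|u + 2|/(2|u|).
Restrict δ ≤ 1. Then |u + 2| < 1 gives |u| > 1, so 2|u| > 2.
Then |6/u + 3| < 6|u + 2|/2, which is < ε when |u + 2| < (1/3)ε.
Take δ = min(1, (1/3)ε). Then 0 < |u + 2| < δ gives both |u + 2| < 1 and |u + 2| < (1/3)ε, so |6/u + 3| < ε.

δ = min(1, (1/3)ε)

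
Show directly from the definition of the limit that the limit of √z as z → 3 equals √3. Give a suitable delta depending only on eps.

Fix eps > 0. We want delta > 0 such that 0 < |z − 3| < delta implies |√z − √3| < eps.
Rationalise: √z − √3 = (z − 3)/(√z + √3), so |√z − √3| = |z − 3|/(√z + √3).
Restrict delta ≤ 3 so that |z − 3| < 3 forces z > 0, and then √z + √3 > √3.
Hence |√z − √3| < |z − 3|/√3, which is < eps once |z − 3| < √3·eps.
Take delta = min(3, √3·eps). If 0 < |z − 3| < delta then z > 0 and |√z − √3| < |z − 3|/√3 < eps.

delta = min(3, √3·eps)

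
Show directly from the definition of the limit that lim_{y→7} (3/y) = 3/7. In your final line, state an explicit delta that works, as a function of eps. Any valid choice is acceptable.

Let eps > 0. We seek delta > 0 such that 0 < |y − 7| < delta implies |3/y − (3/7)| < eps.
|3/y − (3/7)| = 3·|7 − y|/(7·|y|) = 3|y − 7|/(7|y|).
Restrict delta ≤ 7/2. Then |y − 7| < 7/2 gives |y| > 7/2, so 7|y| > 49/2.
Then |3/y − (3/7)| < 3|y − 7|/(49/2), which is < eps when |y − 7| < (49/6)eps.
Take delta = min(7/2, (49/6)eps). Then 0 < |y − 7| < delta gives both |y − 7| < 7/2 and |y − 7| < (49/6)eps, so |3/y − (3/7)| < eps.

delta = min(7/2, (49/6)eps)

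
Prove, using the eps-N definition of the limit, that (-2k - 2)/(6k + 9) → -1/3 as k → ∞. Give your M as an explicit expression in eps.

Fix eps > 0. For k ≥ 1, |(-2k - 2)/(6k + 9) + 1/3| = |6|/(6(6k + 9)) = 6/(6(6k + 9)).
Since 6k + 9 ≥ 6k for k ≥ 1, this is ≤ 6/(6·6k) = (1/6)/k.
So |(-2k - 2)/(6k + 9) + 1/3| < eps whenever k > (1/6)/eps.
Take M = (1/6)/eps. If k > M then |(-2k - 2)/(6k + 9) + 1/3| ≤ (1/6)/k < eps.

M = (1/6)/eps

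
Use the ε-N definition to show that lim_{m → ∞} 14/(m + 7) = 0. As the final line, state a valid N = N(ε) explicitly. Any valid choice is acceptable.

Let ε > 0 be given. For m ≥ 1, |14/(m + 7) − 0| = 14/(m + 7) ≤ 14/m.
We need 14/m < ε, i.e. m > 14/ε.
Take N = 14/ε. If m > N then |14/(m + 7)| ≤ 14/m < ε.

N = 14/ε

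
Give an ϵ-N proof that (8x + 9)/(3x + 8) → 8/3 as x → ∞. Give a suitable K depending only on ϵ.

Let ϵ > 0. We seek K > 0 such that x > K implies |(8x + 9)/(3x + 8) − (8/3)| < ϵ.
(8x + 9)/(3x + 8) − (8/3) = (3(8x + 9) − 8(3x + 8)) / (3(3x + 8)) = -37/(3(3x + 8)).
For x > 0 we have 3x + 8 > 3x, so |(8x + 9)/(3x + 8) − (8/3)| = 37/(3(3x + 8)) < 37/(3·3x) = (37/9)/x.
Thus |(8x + 9)/(3x + 8) − (8/3)| < ϵ whenever x > (37/9)/ϵ.
Take K = (37/9)/ϵ. If x > K then |(8x + 9)/(3x + 8) − (8/3)| < (37/9)/x < ϵ.

K = (37/9)/ϵ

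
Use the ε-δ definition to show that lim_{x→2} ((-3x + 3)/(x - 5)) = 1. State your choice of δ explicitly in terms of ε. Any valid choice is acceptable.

δ = min(3/2, (3/8)ε)

Let ε > 0 be given. We want δ > 0 with 0 < |x − 2| < δ ⇒ |(-3x + 3)/(x - 5) − 1| < ε.
Combining over a common denominator, (-3x + 3)/(x - 5) − 1 = [(-3x + 3)·(-3) − (-3)·(x - 5)] / [(-3)·(x - 5)] = 12(x − 2) / ((-3)(x - 5)).
So |(-3x + 3)/(x - 5) − 1| = 12|x − 2| / (3·|x − 5|).
Require δ ≤ 3/2, so |x − 5| ≥ |-3| − |x − 2| > 3 − 3/2 = 3/2.
Hence |(-3x + 3)/(x - 5) − 1| < 12|x − 2|/(3·(3/2)) = (8/3)|x − 2|, which is < ε once |x − 2| < (3/8)ε.
Take δ = min(3/2, (3/8)ε). Then 0 < |x − 2| < δ forces both bounds, so |(-3x + 3)/(x - 5) − 1| < ε.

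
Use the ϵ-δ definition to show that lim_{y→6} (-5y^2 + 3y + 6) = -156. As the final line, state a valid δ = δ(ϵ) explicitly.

Let ϵ > 0. We want δ > 0 such that 0 < |y − 6| < δ implies |(-5y^2 + 3y + 6) + 156| < ϵ.
(-5y^2 + 3y + 6) + 156 = -5y^2 + 3y + 162 = (y − 6)(-5y - 27).
So |(-5y^2 + 3y + 6) + 156| = |y − 6|·|-5y - 27|.
Require δ ≤ 1. Then |y − 6| < 1 gives |y| < 7, and by the triangle inequality |-5y - 27| ≤ 5·7 + 27 = 62.
Hence |(-5y^2 + 3y + 6) + 156| ≤ 62|y − 6| < ϵ provided |y − 6| < ϵ/62.
Choosing δ = min(1, ϵ/62) ensures both conditions, hence |(-5y^2 + 3y + 6) + 156| < ϵ.

δ = min(1, ϵ/62)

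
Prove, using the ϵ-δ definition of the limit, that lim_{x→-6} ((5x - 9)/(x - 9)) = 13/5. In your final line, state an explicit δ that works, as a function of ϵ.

Fix ϵ > 0. We want δ > 0 with 0 < |x + 6| < δ ⇒ |(5x - 9)/(x - 9) − (13/5)| < ϵ.
Combining over a common denominator, (5x - 9)/(x - 9) − (13/5) = [(5x - 9)·(-15) − (-39)·(x - 9)] / [(-15)·(x - 9)] = -36(x + 6) / ((-15)(x - 9)).
So |(5x - 9)/(x - 9) − (13/5)| = 36|x + 6| / (15·|x − 9|).
Restrict δ ≤ 15/2. Then |x + 6| < 15/2 gives |x − 9| = |(x + 6) + (-15)| ≥ 15 − 15/2 = 15/2.
Hence |(5x - 9)/(x - 9) − (13/5)| < 36|x + 6|/(15·(15/2)) = (8/25)|x + 6|, which is < ϵ once |x + 6| < (25/8)ϵ.
Take δ = min(15/2, (25/8)ϵ). Then 0 < |x + 6| < δ forces both bounds, so |(5x - 9)/(x - 9) − (13/5)| < ϵ.

δ = min(15/2, (25/8)ϵ)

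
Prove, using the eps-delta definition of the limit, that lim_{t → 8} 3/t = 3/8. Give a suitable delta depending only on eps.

Suppose eps > 0. We seek delta > 0 such that 0 < |t − 8| < delta implies |3/t − (3/8)| < eps.
|3/t − (3/8)| = 3·|8 − t|/(8·|t|) = 3|t − 8|/(8|t|).
Require delta ≤ 4 so that |t| > 8 − 4 = 4, hence 8|t| > 32.
Then |3/t − (3/8)| < 3|t − 8|/32, which is < eps when |t − 8| < (32/3)eps.
Take delta = min(4, (32/3)eps). Then 0 < |t − 8| < delta gives both |t − 8| < 4 and |t − 8| < (32/3)eps, so |3/t − (3/8)| < eps.

delta = min(4, (32/3)eps)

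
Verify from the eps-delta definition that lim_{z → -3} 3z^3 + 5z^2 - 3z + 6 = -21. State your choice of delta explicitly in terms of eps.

Fix eps > 0. We want delta > 0 such that 0 < |z + 3| < delta implies |(3z^3 + 5z^2 - 3z + 6) + 21| < eps.
(3z^3 + 5z^2 - 3z + 6) + 21 = 3z^3 + 5z^2 - 3z + 27 = (z + 3)(3z^2 - 4z + 9).
So |(3z^3 + 5z^2 - 3z + 6) + 21| = |z + 3|·|3z^2 - 4z + 9|.
Assume first that |z + 3| < 1, so |z| < 4. Then |3z^2 - 4z + 9| ≤ 3·4^2 + 4·4 + 9 = 73.
Hence |(3z^3 + 5z^2 - 3z + 6) + 21| ≤ 73|z + 3| < eps provided |z + 3| < eps/73.
Choosing delta = min(1, eps/73) ensures both conditions, hence |(3z^3 + 5z^2 - 3z + 6) + 21| < eps.

delta = min(1, eps/73)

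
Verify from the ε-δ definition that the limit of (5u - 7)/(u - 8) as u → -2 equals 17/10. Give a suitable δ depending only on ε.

Let ε > 0. We want δ > 0 with 0 < |u + 2| < δ ⇒ |(5u - 7)/(u - 8) − (17/10)| < ε.
Combining over a common denominator, (5u - 7)/(u - 8) − (17/10) = [(5u - 7)·(-10) − (-17)·(u - 8)] / [(-10)·(u - 8)] = -33(u + 2) / ((-10)(u - 8)).
So |(5u - 7)/(u - 8) − (17/10)| = 33|u + 2| / (10·|u − 8|).
Restrict δ ≤ 5. Then |u + 2| < 5 gives |u − 8| = |(u + 2) + (-10)| ≥ 10 − 5 = 5.
Hence |(5u - 7)/(u - 8) − (17/10)| < 33|u + 2|/(10·5) = (33/50)|u + 2|, which is < ε once |u + 2| < (50/33)ε.
Take δ = min(5, (50/33)ε). Then 0 < |u + 2| < δ forces both bounds, so |(5u - 7)/(u - 8) − (17/10)| < ε.

δ = min(5, (50/33)ε)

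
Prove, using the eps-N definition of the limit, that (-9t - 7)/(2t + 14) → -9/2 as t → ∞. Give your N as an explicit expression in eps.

N = 28/eps

Fix eps > 0. We seek N > 0 such that t > N implies |(-9t - 7)/(2t + 14) + 9/2| < eps.
(-9t - 7)/(2t + 14) + 9/2 = (2(-9t - 7) − (-9)(2t + 14)) / (2(2t + 14)) = 112/(2(2t + 14)).
For t > 0 we have 2t + 14 > 2t, so |(-9t - 7)/(2t + 14) + 9/2| = 112/(2(2t + 14)) < 112/(2·2t) = 28/t.
Thus |(-9t - 7)/(2t + 14) + 9/2| < eps whenever t > 28/eps.
Take N = 28/eps. If t > N then |(-9t - 7)/(2t + 14) + 9/2| < 28/t < eps.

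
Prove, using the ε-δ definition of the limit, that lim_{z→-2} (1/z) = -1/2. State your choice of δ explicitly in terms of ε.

Let ε > 0 be given. We seek δ > 0 such that 0 < |z + 2| < δ implies |1/z + 1/2| < ε.
|1/z + 1/2| = |-2 − z|/(2·|z|) = |z + 2|/(2|z|).
Restrict δ ≤ 1. Then |z + 2| < 1 gives |z| > 1, so 2|z| > 2.
Then |1/z + 1/2| < |z + 2|/2, which is < ε when |z + 2| < 2ε.
Take δ = min(1, 2ε). Then 0 < |z + 2| < δ gives both |z + 2| < 1 and |z + 2| < 2ε, so |1/z + 1/2| < ε.

δ = min(1, 2ε)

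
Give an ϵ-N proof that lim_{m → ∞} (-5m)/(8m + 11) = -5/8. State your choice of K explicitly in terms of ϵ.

Fix ϵ > 0. For m ≥ 1, |(-5m)/(8m + 11) + 5/8| = |55|/(8(8m + 11)) = 55/(8(8m + 11)).
Since 8m + 11 ≥ 8m for m ≥ 1, this is ≤ 55/(8·8m) = (55/64)/m.
So |(-5m)/(8m + 11) + 5/8| < ϵ whenever m > (55/64)/ϵ.
Take K = (55/64)/ϵ. If m > K then |(-5m)/(8m + 11) + 5/8| ≤ (55/64)/m < ϵ.

K = (55/64)/ϵ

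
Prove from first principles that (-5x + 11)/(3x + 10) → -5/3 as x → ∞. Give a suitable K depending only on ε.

K = (83/9)/ε

Let ε > 0 be given. We seek K > 0 such that x > K implies |(-5x + 11)/(3x + 10) + 5/3| < ε.
(-5x + 11)/(3x + 10) + 5/3 = (3(-5x + 11) − (-5)(3x + 10)) / (3(3x + 10)) = 83/(3(3x + 10)).
For x > 0 we have 3x + 10 > 3x, so |(-5x + 11)/(3x + 10) + 5/3| = 83/(3(3x + 10)) < 83/(3·3x) = (83/9)/x.
Thus |(-5x + 11)/(3x + 10) + 5/3| < ε whenever x > (83/9)/ε.
Take K = (83/9)/ε. If x > K then |(-5x + 11)/(3x + 10) + 5/3| < (83/9)/x < ε.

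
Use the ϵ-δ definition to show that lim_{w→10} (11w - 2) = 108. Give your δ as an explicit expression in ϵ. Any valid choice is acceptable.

Let ϵ > 0. We need δ > 0 so that 0 < |w − 10| < δ implies |(11w - 2) − 108| < ϵ.
Since (11w - 2) − 108 = 11(w − 10), we have |(11w - 2) − 108| = 11|w − 10|.
So 11|w − 10| < ϵ exactly when |w − 10| < ϵ/11.
Choosing δ = ϵ/11 gives |(11w - 2) − 108| = 11|w − 10| < ϵ whenever |w − 10| < δ.

δ = ϵ/11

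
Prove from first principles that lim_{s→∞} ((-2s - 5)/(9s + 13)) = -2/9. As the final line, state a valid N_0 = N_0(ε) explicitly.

Let ε > 0 be given. We seek N_0 > 0 such that s > N_0 implies |(-2s - 5)/(9s + 13) + 2/9| < ε.
(-2s - 5)/(9s + 13) + 2/9 = (9(-2s - 5) − (-2)(9s + 13)) / (9(9s + 13)) = -19/(9(9s + 13)).
For s > 0 we have 9s + 13 > 9s, so |(-2s - 5)/(9s + 13) + 2/9| = 19/(9(9s + 13)) < 19/(9·9s) = (19/81)/s.
Thus |(-2s - 5)/(9s + 13) + 2/9| < ε whenever s > (19/81)/ε.
Take N_0 = (19/81)/ε. If s > N_0 then |(-2s - 5)/(9s + 13) + 2/9| < (19/81)/s < ε.

N_0 = (19/81)/ε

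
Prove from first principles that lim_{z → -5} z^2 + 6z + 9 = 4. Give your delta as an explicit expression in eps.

delta = min(2, eps/8)

Let eps > 0. We want delta > 0 such that 0 < |z + 5| < delta implies |(z^2 + 6z + 9) − 4| < eps.
(z^2 + 6z + 9) − 4 = z^2 + 6z + 5 = (z + 5)(z + 1).
So |(z^2 + 6z + 9) − 4| = |z + 5|·|z + 1|.
Require delta ≤ 2. Then |z + 5| < 2 gives |z| < 7, and by the triangle inequality |z + 1| ≤ 7 + 1 = 8.
Hence |(z^2 + 6z + 9) − 4| ≤ 8|z + 5| < eps provided |z + 5| < eps/8.
Take delta = min(2, eps/8). Then 0 < |z + 5| < delta gives both |z + 5| < 2 and |z + 5| < eps/8, so |(z^2 + 6z + 9) − 4| < eps.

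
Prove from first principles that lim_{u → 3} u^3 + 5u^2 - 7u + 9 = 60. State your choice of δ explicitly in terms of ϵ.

Let ϵ > 0. We want δ > 0 such that 0 < |u − 3| < δ implies |(u^3 + 5u^2 - 7u + 9) − 60| < ϵ.
(u^3 + 5u^2 - 7u + 9) − 60 = u^3 + 5u^2 - 7u - 51 = (u − 3)(u^2 + 8u + 17).
So |(u^3 + 5u^2 - 7u + 9) − 60| = |u − 3|·|u^2 + 8u + 17|.
Assume first that |u − 3| < 1, so |u| < 4. Then |u^2 + 8u + 17| ≤ 4^2 + 8·4 + 17 = 65.
Hence |(u^3 + 5u^2 - 7u + 9) − 60| ≤ 65|u − 3| < ϵ provided |u − 3| < ϵ/65.
Choosing δ = min(1, ϵ/65) ensures both conditions, hence |(u^3 + 5u^2 - 7u + 9) − 60| < ϵ.

δ = min(1, ϵ/65)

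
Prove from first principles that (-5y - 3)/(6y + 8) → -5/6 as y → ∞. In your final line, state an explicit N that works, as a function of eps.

N = (11/18)/eps

Let eps > 0 be given. We seek N > 0 such that y > N implies |(-5y - 3)/(6y + 8) + 5/6| < eps.
(-5y - 3)/(6y + 8) + 5/6 = (6(-5y - 3) − (-5)(6y + 8)) / (6(6y + 8)) = 22/(6(6y + 8)).
For y > 0 we have 6y + 8 > 6y, so |(-5y - 3)/(6y + 8) + 5/6| = 22/(6(6y + 8)) < 22/(6·6y) = (11/18)/y.
Thus |(-5y - 3)/(6y + 8) + 5/6| < eps whenever y > (11/18)/eps.
Take N = (11/18)/eps. If y > N then |(-5y - 3)/(6y + 8) + 5/6| < (11/18)/y < eps.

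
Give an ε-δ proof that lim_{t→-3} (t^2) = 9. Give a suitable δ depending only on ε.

δ = min(2, ε/8)

Let ε > 0 be given. We seek δ > 0 with 0 < |t + 3| < δ ⇒ |t^2 − 9| < ε.
Factor: t^2 − 9 = (t + 3)(t - 3), so |t^2 − 9| = |t + 3|·|t - 3|.
Impose δ ≤ 2 so that |t| < 5; then |t - 3| ≤ 8.
Hence |t^2 − 9| ≤ 8|t + 3|, which is < ε once |t + 3| < ε/8.
Take δ = min(2, ε/8). If 0 < |t + 3| < δ then both bounds hold and |t^2 − 9| ≤ 8|t + 3| < 8·(ε/8) = ε.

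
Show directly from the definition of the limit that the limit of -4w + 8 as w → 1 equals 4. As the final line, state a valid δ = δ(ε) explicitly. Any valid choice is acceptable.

Let ε > 0. We need δ > 0 so that 0 < |w − 1| < δ implies |(-4w + 8) − 4| < ε.
Since (-4w + 8) − 4 = -4(w − 1), we have |(-4w + 8) − 4| = 4|w − 1|.
Thus it suffices that |w − 1| < ε/4.
Take δ = ε/4. If 0 < |w − 1| < δ then |(-4w + 8) − 4| = 4|w − 1| < 4·(ε/4) = ε.

δ = ε/4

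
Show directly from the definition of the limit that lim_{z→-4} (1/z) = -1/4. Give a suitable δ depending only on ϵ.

Let ϵ > 0 be given. We seek δ > 0 such that 0 < |z + 4| < δ implies |1/z + 1/4| < ϵ.
|1/z + 1/4| = |-4 − z|/(4·|z|) = |z + 4|/(4|z|).
Restrict δ ≤ 2. Then |z + 4| < 2 gives |z| > 2, so 4|z| > 8.
Then |1/z + 1/4| < |z + 4|/8, which is < ϵ when |z + 4| < 8ϵ.
Take δ = min(2, 8ϵ). Then 0 < |z + 4| < δ gives both |z + 4| < 2 and |z + 4| < 8ϵ, so |1/z + 1/4| < ϵ.

δ = min(2, 8ϵ)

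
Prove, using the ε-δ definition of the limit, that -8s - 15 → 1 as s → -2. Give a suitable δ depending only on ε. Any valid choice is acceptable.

Suppose ε > 0. We need δ > 0 so that 0 < |s + 2| < δ implies |(-8s - 15) − 1| < ε.
|(-8s - 15) − 1| = |-8s - 16| = 8|s + 2|.
Thus it suffices that |s + 2| < ε/8.
Take δ = ε/8. If 0 < |s + 2| < δ then |(-8s - 15) − 1| = 8|s + 2| < 8·(ε/8) = ε.

δ = ε/8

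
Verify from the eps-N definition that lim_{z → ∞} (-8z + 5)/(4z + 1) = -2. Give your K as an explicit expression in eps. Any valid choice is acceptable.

K = (7/4)/eps

Let eps > 0. We seek K > 0 such that z > K implies |(-8z + 5)/(4z + 1) + 2| < eps.
(-8z + 5)/(4z + 1) + 2 = (4(-8z + 5) − (-8)(4z + 1)) / (4(4z + 1)) = 28/(4(4z + 1)).
For z > 0 we have 4z + 1 > 4z, so |(-8z + 5)/(4z + 1) + 2| = 28/(4(4z + 1)) < 28/(4·4z) = (7/4)/z.
Thus |(-8z + 5)/(4z + 1) + 2| < eps whenever z > (7/4)/eps.
Take K = (7/4)/eps. If z > K then |(-8z + 5)/(4z + 1) + 2| < (7/4)/z < eps.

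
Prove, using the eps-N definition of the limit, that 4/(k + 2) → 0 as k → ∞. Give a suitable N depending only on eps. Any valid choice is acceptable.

Let eps > 0 be given. For k ≥ 1, |4/(k + 2) − 0| = 4/(k + 2) ≤ 4/k.
We need 4/k < eps, i.e. k > 4/eps.
Take N = 4/eps. If k > N then |4/(k + 2)| ≤ 4/k < eps.

N = 4/eps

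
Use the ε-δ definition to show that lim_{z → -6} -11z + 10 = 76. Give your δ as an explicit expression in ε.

δ = ε/11

Let ε > 0 be given. We need δ > 0 so that 0 < |z + 6| < δ implies |(-11z + 10) − 76| < ε.
|(-11z + 10) − 76| = |-11z - 66| = 11|z + 6|.
So 11|z + 6| < ε exactly when |z + 6| < ε/11.
Choosing δ = ε/11 gives |(-11z + 10) − 76| = 11|z + 6| < ε whenever |z + 6| < δ.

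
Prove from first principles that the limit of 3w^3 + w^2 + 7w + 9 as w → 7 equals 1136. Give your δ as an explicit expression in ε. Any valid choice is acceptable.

δ = min(1, ε/529)

Let ε > 0 be given. We want δ > 0 such that 0 < |w − 7| < δ implies |(3w^3 + w^2 + 7w + 9) − 1136| < ε.
(3w^3 + w^2 + 7w + 9) − 1136 = 3w^3 + w^2 + 7w - 1127 = (w − 7)(3w^2 + 22w + 161).
So |(3w^3 + w^2 + 7w + 9) − 1136| = |w − 7|·|3w^2 + 22w + 161|.
Assume first that |w − 7| < 1, so |w| < 8. Then |3w^2 + 22w + 161| ≤ 3·8^2 + 22·8 + 161 = 529.
Hence |(3w^3 + w^2 + 7w + 9) − 1136| ≤ 529|w − 7| < ε provided |w − 7| < ε/529.
Choosing δ = min(1, ε/529) ensures both conditions, hence |(3w^3 + w^2 + 7w + 9) − 1136| < ε.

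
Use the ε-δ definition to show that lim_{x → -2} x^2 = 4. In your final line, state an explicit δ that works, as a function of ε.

δ = min(2, ε/6)

Fix ε > 0. We seek δ > 0 with 0 < |x + 2| < δ ⇒ |x^2 − 4| < ε.
Factor: x^2 − 4 = (x + 2)(x - 2), so |x^2 − 4| = |x + 2|·|x - 2|.
Impose δ ≤ 2 so that |x| < 4; then |x - 2| ≤ 6.
Hence |x^2 − 4| ≤ 6|x + 2|, which is < ε once |x + 2| < ε/6.
Take δ = min(2, ε/6). If 0 < |x + 2| < δ then both bounds hold and |x^2 − 4| ≤ 6|x + 2| < 6·(ε/6) = ε.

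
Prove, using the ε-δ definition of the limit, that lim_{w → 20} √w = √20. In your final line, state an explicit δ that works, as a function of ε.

δ = min(20, √20·ε)

Let ε > 0. We want δ > 0 such that 0 < |w − 20| < δ implies |√w − √20| < ε.
Rationalise: √w − √20 = (w − 20)/(√w + √20), so |√w − √20| = |w − 20|/(√w + √20).
Restrict δ ≤ 20 so that |w − 20| < 20 forces w > 0, and then √w + √20 > √20.
Hence |√w − √20| < |w − 20|/√20, which is < ε once |w − 20| < √20·ε.
Take δ = min(20, √20·ε). If 0 < |w − 20| < δ then w > 0 and |√w − √20| < |w − 20|/√20 < ε.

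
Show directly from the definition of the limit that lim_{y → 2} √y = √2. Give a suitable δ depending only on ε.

Let ε > 0 be given. We want δ > 0 such that 0 < |y − 2| < δ implies |√y − √2| < ε.
Rationalise: √y − √2 = (y − 2)/(√y + √2), so |√y − √2| = |y − 2|/(√y + √2).
Restrict δ ≤ 2 so that |y − 2| < 2 forces y > 0, and then √y + √2 > √2.
Hence |√y − √2| < |y − 2|/√2, which is < ε once |y − 2| < √2·ε.
Take δ = min(2, √2·ε). If 0 < |y − 2| < δ then y > 0 and |√y − √2| < |y − 2|/√2 < ε.

δ = min(2, √2·ε)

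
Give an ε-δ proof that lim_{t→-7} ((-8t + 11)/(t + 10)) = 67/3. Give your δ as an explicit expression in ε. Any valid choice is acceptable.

δ = min(3/2, (9/182)ε)

Fix ε > 0. We want δ > 0 with 0 < |t + 7| < δ ⇒ |(-8t + 11)/(t + 10) − (67/3)| < ε.
Combining over a common denominator, (-8t + 11)/(t + 10) − (67/3) = [(-8t + 11)·3 − 67·(t + 10)] / [3·(t + 10)] = -91(t + 7) / (3(t + 10)).
So |(-8t + 11)/(t + 10) − (67/3)| = 91|t + 7| / (3·|t + 10|).
Restrict δ ≤ 3/2. Then |t + 7| < 3/2 gives |t + 10| = |(t + 7) + 3| ≥ 3 − 3/2 = 3/2.
Hence |(-8t + 11)/(t + 10) − (67/3)| < 91|t + 7|/(3·(3/2)) = (182/9)|t + 7|, which is < ε once |t + 7| < (9/182)ε.
Take δ = min(3/2, (9/182)ε). Then 0 < |t + 7| < δ forces both bounds, so |(-8t + 11)/(t + 10) − (67/3)| < ε.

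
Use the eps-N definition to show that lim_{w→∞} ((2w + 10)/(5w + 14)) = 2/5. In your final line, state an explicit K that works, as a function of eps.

K = (22/25)/eps

Fix eps > 0. We seek K > 0 such that w > K implies |(2w + 10)/(5w + 14) − (2/5)| < eps.
(2w + 10)/(5w + 14) − (2/5) = (5(2w + 10) − 2(5w + 14)) / (5(5w + 14)) = 22/(5(5w + 14)).
For w > 0 we have 5w + 14 > 5w, so |(2w + 10)/(5w + 14) − (2/5)| = 22/(5(5w + 14)) < 22/(5·5w) = (22/25)/w.
Thus |(2w + 10)/(5w + 14) − (2/5)| < eps whenever w > (22/25)/eps.
Take K = (22/25)/eps. If w > K then |(2w + 10)/(5w + 14) − (2/5)| < (22/25)/w < eps.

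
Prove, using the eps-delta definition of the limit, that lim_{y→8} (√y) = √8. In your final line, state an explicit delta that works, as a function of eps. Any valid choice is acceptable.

Suppose eps > 0. We want delta > 0 such that 0 < |y − 8| < delta implies |√y − √8| < eps.
Multiplying by the conjugate, |√y − √8| = |y − 8|/(√y + √8).
Restrict delta ≤ 8 so that |y − 8| < 8 forces y > 0, and then √y + √8 > √8.
Hence |√y − √8| < |y − 8|/√8, which is < eps once |y − 8| < √8·eps.
Take delta = min(8, √8·eps). If 0 < |y − 8| < delta then y > 0 and |√y − √8| < |y − 8|/√8 < eps.

delta = min(8, √8·eps)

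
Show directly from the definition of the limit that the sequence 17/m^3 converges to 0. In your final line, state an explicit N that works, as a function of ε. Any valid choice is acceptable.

N = (17/ε)^{1/3}

Suppose ε > 0. For m ≥ 1, |17/m^3 − 0| = 17/m^3.
17/m^3 < ε ⇔ m^3 > 17/ε ⇔ m > (17/ε)^{1/3}.
Take N = (17/ε)^{1/3}. Then m > N implies 17/m^3 < ε.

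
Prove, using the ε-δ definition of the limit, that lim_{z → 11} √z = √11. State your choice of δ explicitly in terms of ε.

δ = min(11, √11·ε)

Let ε > 0 be given. We want δ > 0 such that 0 < |z − 11| < δ implies |√z − √11| < ε.
Multiplying by the conjugate, |√z − √11| = |z − 11|/(√z + √11).
Restrict δ ≤ 11 so that |z − 11| < 11 forces z > 0, and then √z + √11 > √11.
Hence |√z − √11| < |z − 11|/√11, which is < ε once |z − 11| < √11·ε.
Take δ = min(11, √11·ε). If 0 < |z − 11| < δ then z > 0 and |√z − √11| < |z − 11|/√11 < ε.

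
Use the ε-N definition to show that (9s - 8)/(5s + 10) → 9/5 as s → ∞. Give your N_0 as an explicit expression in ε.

N_0 = (26/5)/ε

Let ε > 0 be given. We seek N_0 > 0 such that s > N_0 implies |(9s - 8)/(5s + 10) − (9/5)| < ε.
(9s - 8)/(5s + 10) − (9/5) = (5(9s - 8) − 9(5s + 10)) / (5(5s + 10)) = -130/(5(5s + 10)).
For s > 0 we have 5s + 10 > 5s, so |(9s - 8)/(5s + 10) − (9/5)| = 130/(5(5s + 10)) < 130/(5·5s) = (26/5)/s.
Thus |(9s - 8)/(5s + 10) − (9/5)| < ε whenever s > (26/5)/ε.
Take N_0 = (26/5)/ε. If s > N_0 then |(9s - 8)/(5s + 10) − (9/5)| < (26/5)/s < ε.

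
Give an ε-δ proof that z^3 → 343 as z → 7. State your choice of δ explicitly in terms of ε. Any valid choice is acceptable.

δ = min(1, ε/169)

Let ε > 0. We seek δ > 0 with 0 < |z − 7| < δ ⇒ |z^3 − 343| < ε.
Factor: z^3 − 343 = (z − 7)(z^2 + 7z + 49), so |z^3 − 343| = |z − 7|·|z^2 + 7z + 49|.
Restrict δ ≤ 1. Then |z − 7| < 1 gives |z| < 8, so by the triangle inequality |z^2 + 7z + 49| ≤ 8^2 + 7·8 + 49 = 169.
Hence |z^3 − 343| ≤ 169|z − 7|, which is < ε once |z − 7| < ε/169.
Take δ = min(1, ε/169). If 0 < |z − 7| < δ then both bounds hold and |z^3 − 343| ≤ 169|z − 7| < 169·(ε/169) = ε.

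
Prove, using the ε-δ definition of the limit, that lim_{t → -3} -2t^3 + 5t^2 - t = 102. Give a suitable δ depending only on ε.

δ = min(2, ε/139)

Fix ε > 0. We want δ > 0 such that 0 < |t + 3| < δ implies |(-2t^3 + 5t^2 - t) − 102| < ε.
(-2t^3 + 5t^2 - t) − 102 = -2t^3 + 5t^2 - t - 102 = (t + 3)(-2t^2 + 11t - 34).
So |(-2t^3 + 5t^2 - t) − 102| = |t + 3|·|-2t^2 + 11t - 34|.
Require δ ≤ 2. Then |t + 3| < 2 gives |t| < 5, and by the triangle inequality |-2t^2 + 11t - 34| ≤ 2·5^2 + 11·5 + 34 = 139.
Hence |(-2t^3 + 5t^2 - t) − 102| ≤ 139|t + 3| < ε provided |t + 3| < ε/139.
Take δ = min(2, ε/139). Then 0 < |t + 3| < δ gives both |t + 3| < 2 and |t + 3| < ε/139, so |(-2t^3 + 5t^2 - t) − 102| < ε.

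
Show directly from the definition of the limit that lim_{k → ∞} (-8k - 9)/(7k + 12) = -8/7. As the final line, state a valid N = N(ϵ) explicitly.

Fix ϵ > 0. For k ≥ 1, |(-8k - 9)/(7k + 12) + 8/7| = |33|/(7(7k + 12)) = 33/(7(7k + 12)).
Since 7k + 12 ≥ 7k for k ≥ 1, this is ≤ 33/(7·7k) = (33/49)/k.
So |(-8k - 9)/(7k + 12) + 8/7| < ϵ whenever k > (33/49)/ϵ.
Take N = (33/49)/ϵ. If k > N then |(-8k - 9)/(7k + 12) + 8/7| ≤ (33/49)/k < ϵ.

N = (33/49)/ϵ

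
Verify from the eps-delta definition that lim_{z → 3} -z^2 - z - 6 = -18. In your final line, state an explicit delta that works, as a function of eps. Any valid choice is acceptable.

Let eps > 0. We want delta > 0 such that 0 < |z − 3| < delta implies |(-z^2 - z - 6) + 18| < eps.
(-z^2 - z - 6) + 18 = -z^2 - z + 12 = (z − 3)(-z - 4).
So |(-z^2 - z - 6) + 18| = |z − 3|·|-z - 4|.
Require delta ≤ 1. Then |z − 3| < 1 gives |z| < 4, and by the triangle inequality |-z - 4| ≤ 4 + 4 = 8.
Hence |(-z^2 - z - 6) + 18| ≤ 8|z − 3| < eps provided |z − 3| < eps/8.
Take delta = min(1, eps/8). Then 0 < |z − 3| < delta gives both |z − 3| < 1 and |z − 3| < eps/8, so |(-z^2 - z - 6) + 18| < eps.

delta = min(1, eps/8)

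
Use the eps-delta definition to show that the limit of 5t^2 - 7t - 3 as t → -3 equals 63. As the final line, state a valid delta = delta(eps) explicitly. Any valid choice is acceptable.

Suppose eps > 0. We want delta > 0 such that 0 < |t + 3| < delta implies |(5t^2 - 7t - 3) − 63| < eps.
(5t^2 - 7t - 3) − 63 = 5t^2 - 7t - 66 = (t + 3)(5t - 22).
So |(5t^2 - 7t - 3) − 63| = |t + 3|·|5t - 22|.
Assume first that |t + 3| < 1, so |t| < 4. Then |5t - 22| ≤ 5·4 + 22 = 42.
Hence |(5t^2 - 7t - 3) − 63| ≤ 42|t + 3| < eps provided |t + 3| < eps/42.
Choosing delta = min(1, eps/42) ensures both conditions, hence |(5t^2 - 7t - 3) − 63| < eps.

delta = min(1, eps/42)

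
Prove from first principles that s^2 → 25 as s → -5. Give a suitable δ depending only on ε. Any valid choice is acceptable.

δ = min(1, ε/11)

Fix ε > 0. We seek δ > 0 with 0 < |s + 5| < δ ⇒ |s^2 − 25| < ε.
Factor: s^2 − 25 = (s + 5)(s - 5), so |s^2 − 25| = |s + 5|·|s - 5|.
Impose δ ≤ 1 so that |s| < 6; then |s - 5| ≤ 11.
Hence |s^2 − 25| ≤ 11|s + 5|, which is < ε once |s + 5| < ε/11.
Take δ = min(1, ε/11). If 0 < |s + 5| < δ then both bounds hold and |s^2 − 25| ≤ 11|s + 5| < 11·(ε/11) = ε.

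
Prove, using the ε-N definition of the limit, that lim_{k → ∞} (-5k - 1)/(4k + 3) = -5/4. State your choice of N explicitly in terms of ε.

Let ε > 0 be given. For k ≥ 1, |(-5k - 1)/(4k + 3) + 5/4| = |11|/(4(4k + 3)) = 11/(4(4k + 3)).
Since 4k + 3 ≥ 4k for k ≥ 1, this is ≤ 11/(4·4k) = (11/16)/k.
So |(-5k - 1)/(4k + 3) + 5/4| < ε whenever k > (11/16)/ε.
Take N = (11/16)/ε. If k > N then |(-5k - 1)/(4k + 3) + 5/4| ≤ (11/16)/k < ε.

N = (11/16)/ε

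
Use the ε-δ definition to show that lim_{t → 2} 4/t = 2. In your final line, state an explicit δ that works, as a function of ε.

Suppose ε > 0. We seek δ > 0 such that 0 < |t − 2| < δ implies |4/t − 2| < ε.
|4/t − 2| = 4·|2 − t|/(2·|t|) = 4|t − 2|/(2|t|).
Restrict δ ≤ 1. Then |t − 2| < 1 gives |t| > 1, so 2|t| > 2.
Then |4/t − 2| < 4|t − 2|/2, which is < ε when |t − 2| < (1/2)ε.
Take δ = min(1, (1/2)ε). Then 0 < |t − 2| < δ gives both |t − 2| < 1 and |t − 2| < (1/2)ε, so |4/t − 2| < ε.

δ = min(1, (1/2)ε)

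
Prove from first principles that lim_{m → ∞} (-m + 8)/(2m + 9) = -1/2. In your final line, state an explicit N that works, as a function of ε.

Let ε > 0. For m ≥ 1, |(-m + 8)/(2m + 9) + 1/2| = |25|/(2(2m + 9)) = 25/(2(2m + 9)).
Since 2m + 9 ≥ 2m for m ≥ 1, this is ≤ 25/(2·2m) = (25/4)/m.
So |(-m + 8)/(2m + 9) + 1/2| < ε whenever m > (25/4)/ε.
Take N = (25/4)/ε. If m > N then |(-m + 8)/(2m + 9) + 1/2| ≤ (25/4)/m < ε.

N = (25/4)/ε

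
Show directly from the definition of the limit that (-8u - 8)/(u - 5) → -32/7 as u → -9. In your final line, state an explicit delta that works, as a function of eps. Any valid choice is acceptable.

delta = min(7, (49/24)eps)

Fix eps > 0. We want delta > 0 with 0 < |u + 9| < delta ⇒ |(-8u - 8)/(u - 5) + 32/7| < eps.
Combining over a common denominator, (-8u - 8)/(u - 5) + 32/7 = [(-8u - 8)·(-14) − 64·(u - 5)] / [(-14)·(u - 5)] = 48(u + 9) / ((-14)(u - 5)).
So |(-8u - 8)/(u - 5) + 32/7| = 48|u + 9| / (14·|u − 5|).
Restrict delta ≤ 7. Then |u + 9| < 7 gives |u − 5| = |(u + 9) + (-14)| ≥ 14 − 7 = 7.
Hence |(-8u - 8)/(u - 5) + 32/7| < 48|u + 9|/(14·7) = (24/49)|u + 9|, which is < eps once |u + 9| < (49/24)eps.
Take delta = min(7, (49/24)eps). Then 0 < |u + 9| < delta forces both bounds, so |(-8u - 8)/(u - 5) + 32/7| < eps.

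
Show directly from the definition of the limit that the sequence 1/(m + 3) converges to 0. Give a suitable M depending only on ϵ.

M = 1/ϵ

Fix ϵ > 0. For m ≥ 1, |1/(m + 3) − 0| = 1/(m + 3) ≤ 1/m.
We need 1/m < ϵ, i.e. m > 1/ϵ.
Take M = 1/ϵ. If m > M then |1/(m + 3)| ≤ 1/m < ϵ.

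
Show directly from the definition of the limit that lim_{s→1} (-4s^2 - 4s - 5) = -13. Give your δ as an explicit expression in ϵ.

Let ϵ > 0 be given. We want δ > 0 such that 0 < |s − 1| < δ implies |(-4s^2 - 4s - 5) + 13| < ϵ.
(-4s^2 - 4s - 5) + 13 = -4s^2 - 4s + 8 = (s − 1)(-4s - 8).
So |(-4s^2 - 4s - 5) + 13| = |s − 1|·|-4s - 8|.
Require δ ≤ 1. Then |s − 1| < 1 gives |s| < 2, and by the triangle inequality |-4s - 8| ≤ 4·2 + 8 = 16.
Hence |(-4s^2 - 4s - 5) + 13| ≤ 16|s − 1| < ϵ provided |s − 1| < ϵ/16.
Choosing δ = min(1, ϵ/16) ensures both conditions, hence |(-4s^2 - 4s - 5) + 13| < ϵ.

δ = min(1, ϵ/16)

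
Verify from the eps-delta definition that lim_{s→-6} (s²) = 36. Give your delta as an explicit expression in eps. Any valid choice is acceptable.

Suppose eps > 0. We seek delta > 0 with 0 < |s + 6| < delta ⇒ |s² − 36| < eps.
Factor: s² − 36 = (s + 6)(s - 6), so |s² − 36| = |s + 6|·|s - 6|.
Impose delta ≤ 2 so that |s| < 8; then |s - 6| ≤ 14.
Hence |s² − 36| ≤ 14|s + 6|, which is < eps once |s + 6| < eps/14.
Take delta = min(2, eps/14). If 0 < |s + 6| < delta then both bounds hold and |s² − 36| ≤ 14|s + 6| < 14·(eps/14) = eps.

delta = min(2, eps/14)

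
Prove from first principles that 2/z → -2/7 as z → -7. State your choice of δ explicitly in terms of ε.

Suppose ε > 0. We seek δ > 0 such that 0 < |z + 7| < δ implies |2/z + 2/7| < ε.
|2/z + 2/7| = 2·|-7 − z|/(7·|z|) = 2|z + 7|/(7|z|).
Restrict δ ≤ 7/2. Then |z + 7| < 7/2 gives |z| > 7/2, so 7|z| > 49/2.
Then |2/z + 2/7| < 2|z + 7|/(49/2), which is < ε when |z + 7| < (49/4)ε.
Take δ = min(7/2, (49/4)ε). Then 0 < |z + 7| < δ gives both |z + 7| < 7/2 and |z + 7| < (49/4)ε, so |2/z + 2/7| < ε.

δ = min(7/2, (49/4)ε)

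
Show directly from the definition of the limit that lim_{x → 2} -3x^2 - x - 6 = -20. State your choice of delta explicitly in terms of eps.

Let eps > 0. We want delta > 0 such that 0 < |x − 2| < delta implies |(-3x^2 - x - 6) + 20| < eps.
(-3x^2 - x - 6) + 20 = -3x^2 - x + 14 = (x − 2)(-3x - 7).
So |(-3x^2 - x - 6) + 20| = |x − 2|·|-3x - 7|.
Require delta ≤ 2. Then |x − 2| < 2 gives |x| < 4, and by the triangle inequality |-3x - 7| ≤ 3·4 + 7 = 19.
Hence |(-3x^2 - x - 6) + 20| ≤ 19|x − 2| < eps provided |x − 2| < eps/19.
Take delta = min(2, eps/19). Then 0 < |x − 2| < delta gives both |x − 2| < 2 and |x − 2| < eps/19, so |(-3x^2 - x - 6) + 20| < eps.

delta = min(2, eps/19)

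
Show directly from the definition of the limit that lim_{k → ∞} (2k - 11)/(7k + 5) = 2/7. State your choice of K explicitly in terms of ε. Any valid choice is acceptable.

K = (87/49)/ε

Fix ε > 0. For k ≥ 1, |(2k - 11)/(7k + 5) − (2/7)| = |-87|/(7(7k + 5)) = 87/(7(7k + 5)).
Since 7k + 5 ≥ 7k for k ≥ 1, this is ≤ 87/(7·7k) = (87/49)/k.
So |(2k - 11)/(7k + 5) − (2/7)| < ε whenever k > (87/49)/ε.
Take K = (87/49)/ε. If k > K then |(2k - 11)/(7k + 5) − (2/7)| ≤ (87/49)/k < ε.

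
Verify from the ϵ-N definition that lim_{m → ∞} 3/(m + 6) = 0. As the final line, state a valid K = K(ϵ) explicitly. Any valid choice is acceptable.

K = 3/ϵ

Let ϵ > 0 be given. For m ≥ 1, |3/(m + 6) − 0| = 3/(m + 6) ≤ 3/m.
We need 3/m < ϵ, i.e. m > 3/ϵ.
Take K = 3/ϵ. If m > K then |3/(m + 6)| ≤ 3/m < ϵ.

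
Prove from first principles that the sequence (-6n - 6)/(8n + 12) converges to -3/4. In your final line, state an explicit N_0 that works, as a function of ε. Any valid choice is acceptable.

N_0 = (3/8)/ε

Fix ε > 0. For n ≥ 1, |(-6n - 6)/(8n + 12) + 3/4| = |24|/(8(8n + 12)) = 24/(8(8n + 12)).
Since 8n + 12 ≥ 8n for n ≥ 1, this is ≤ 24/(8·8n) = (3/8)/n.
So |(-6n - 6)/(8n + 12) + 3/4| < ε whenever n > (3/8)/ε.
Take N_0 = (3/8)/ε. If n > N_0 then |(-6n - 6)/(8n + 12) + 3/4| ≤ (3/8)/n < ε.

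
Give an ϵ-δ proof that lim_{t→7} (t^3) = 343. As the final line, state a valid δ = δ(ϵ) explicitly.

Let ϵ > 0. We seek δ > 0 with 0 < |t − 7| < δ ⇒ |t^3 − 343| < ϵ.
Factor: t^3 − 343 = (t − 7)(t^2 + 7t + 49), so |t^3 − 343| = |t − 7|·|t^2 + 7t + 49|.
Restrict δ ≤ 2. Then |t − 7| < 2 gives |t| < 9, so by the triangle inequality |t^2 + 7t + 49| ≤ 9^2 + 7·9 + 49 = 193.
Hence |t^3 − 343| ≤ 193|t − 7|, which is < ϵ once |t − 7| < ϵ/193.
Take δ = min(2, ϵ/193). If 0 < |t − 7| < δ then both bounds hold and |t^3 − 343| ≤ 193|t − 7| < 193·(ϵ/193) = ϵ.

δ = min(2, ϵ/193)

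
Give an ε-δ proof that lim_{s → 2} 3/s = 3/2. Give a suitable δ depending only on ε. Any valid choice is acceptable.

δ = min(1, (2/3)ε)

Fix ε > 0. We seek δ > 0 such that 0 < |s − 2| < δ implies |3/s − (3/2)| < ε.
|3/s − (3/2)| = 3·|2 − s|/(2·|s|) = 3|s − 2|/(2|s|).
Require δ ≤ 1 so that |s| > 2 − 1 = 1, hence 2|s| > 2.
Then |3/s − (3/2)| < 3|s − 2|/2, which is < ε when |s − 2| < (2/3)ε.
Take δ = min(1, (2/3)ε). Then 0 < |s − 2| < δ gives both |s − 2| < 1 and |s − 2| < (2/3)ε, so |3/s − (3/2)| < ε.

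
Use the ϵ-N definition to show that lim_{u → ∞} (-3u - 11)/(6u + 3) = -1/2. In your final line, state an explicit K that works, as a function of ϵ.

Let ϵ > 0. We seek K > 0 such that u > K implies |(-3u - 11)/(6u + 3) + 1/2| < ϵ.
(-3u - 11)/(6u + 3) + 1/2 = (6(-3u - 11) − (-3)(6u + 3)) / (6(6u + 3)) = -57/(6(6u + 3)).
For u > 0 we have 6u + 3 > 6u, so |(-3u - 11)/(6u + 3) + 1/2| = 57/(6(6u + 3)) < 57/(6·6u) = (19/12)/u.
Thus |(-3u - 11)/(6u + 3) + 1/2| < ϵ whenever u > (19/12)/ϵ.
Take K = (19/12)/ϵ. If u > K then |(-3u - 11)/(6u + 3) + 1/2| < (19/12)/u < ϵ.

K = (19/12)/ϵ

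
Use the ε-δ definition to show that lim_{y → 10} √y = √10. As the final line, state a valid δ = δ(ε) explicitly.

δ = min(10, √10·ε)

Let ε > 0. We want δ > 0 such that 0 < |y − 10| < δ implies |√y − √10| < ε.
Rationalise: √y − √10 = (y − 10)/(√y + √10), so |√y − √10| = |y − 10|/(√y + √10).
Restrict δ ≤ 10 so that |y − 10| < 10 forces y > 0, and then √y + √10 > √10.
Hence |√y − √10| < |y − 10|/√10, which is < ε once |y − 10| < √10·ε.
Take δ = min(10, √10·ε). If 0 < |y − 10| < δ then y > 0 and |√y − √10| < |y − 10|/√10 < ε.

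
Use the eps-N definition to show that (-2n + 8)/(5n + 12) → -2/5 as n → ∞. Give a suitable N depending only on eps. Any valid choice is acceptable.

N = (64/25)/eps

Suppose eps > 0. For n ≥ 1, |(-2n + 8)/(5n + 12) + 2/5| = |64|/(5(5n + 12)) = 64/(5(5n + 12)).
Since 5n + 12 ≥ 5n for n ≥ 1, this is ≤ 64/(5·5n) = (64/25)/n.
So |(-2n + 8)/(5n + 12) + 2/5| < eps whenever n > (64/25)/eps.
Take N = (64/25)/eps. If n > N then |(-2n + 8)/(5n + 12) + 2/5| ≤ (64/25)/n < eps.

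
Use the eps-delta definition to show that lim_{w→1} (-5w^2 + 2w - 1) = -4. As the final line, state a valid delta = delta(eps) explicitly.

Let eps > 0 be given. We want delta > 0 such that 0 < |w − 1| < delta implies |(-5w^2 + 2w - 1) + 4| < eps.
(-5w^2 + 2w - 1) + 4 = -5w^2 + 2w + 3 = (w − 1)(-5w - 3).
So |(-5w^2 + 2w - 1) + 4| = |w − 1|·|-5w - 3|.
Require delta ≤ 1. Then |w − 1| < 1 gives |w| < 2, and by the triangle inequality |-5w - 3| ≤ 5·2 + 3 = 13.
Hence |(-5w^2 + 2w - 1) + 4| ≤ 13|w − 1| < eps provided |w − 1| < eps/13.
Choosing delta = min(1, eps/13) ensures both conditions, hence |(-5w^2 + 2w - 1) + 4| < eps.

delta = min(1, eps/13)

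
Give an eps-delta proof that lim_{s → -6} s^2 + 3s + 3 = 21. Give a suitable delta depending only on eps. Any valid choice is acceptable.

delta = min(2, eps/11)

Suppose eps > 0. We want delta > 0 such that 0 < |s + 6| < delta implies |(s^2 + 3s + 3) − 21| < eps.
(s^2 + 3s + 3) − 21 = s^2 + 3s - 18 = (s + 6)(s - 3).
So |(s^2 + 3s + 3) − 21| = |s + 6|·|s - 3|.
Assume first that |s + 6| < 2, so |s| < 8. Then |s - 3| ≤ 8 + 3 = 11.
Hence |(s^2 + 3s + 3) − 21| ≤ 11|s + 6| < eps provided |s + 6| < eps/11.
Take delta = min(2, eps/11). Then 0 < |s + 6| < delta gives both |s + 6| < 2 and |s + 6| < eps/11, so |(s^2 + 3s + 3) − 21| < eps.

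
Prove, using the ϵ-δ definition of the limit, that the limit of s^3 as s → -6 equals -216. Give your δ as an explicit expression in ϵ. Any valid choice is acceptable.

Let ϵ > 0 be given. We seek δ > 0 with 0 < |s + 6| < δ ⇒ |s^3 + 216| < ϵ.
Factor: s^3 + 216 = (s + 6)(s^2 - 6s + 36), so |s^3 + 216| = |s + 6|·|s^2 - 6s + 36|.
Impose δ ≤ 1 so that |s| < 7; then |s^2 - 6s + 36| ≤ 127.
Hence |s^3 + 216| ≤ 127|s + 6|, which is < ϵ once |s + 6| < ϵ/127.
Take δ = min(1, ϵ/127). If 0 < |s + 6| < δ then both bounds hold and |s^3 + 216| ≤ 127|s + 6| < 127·(ϵ/127) = ϵ.

δ = min(1, ϵ/127)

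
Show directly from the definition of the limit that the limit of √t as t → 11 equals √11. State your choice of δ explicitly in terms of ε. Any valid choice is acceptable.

δ = min(11, √11·ε)

Suppose ε > 0. We want δ > 0 such that 0 < |t − 11| < δ implies |√t − √11| < ε.
Rationalise: √t − √11 = (t − 11)/(√t + √11), so |√t − √11| = |t − 11|/(√t + √11).
Restrict δ ≤ 11 so that |t − 11| < 11 forces t > 0, and then √t + √11 > √11.
Hence |√t − √11| < |t − 11|/√11, which is < ε once |t − 11| < √11·ε.
Take δ = min(11, √11·ε). If 0 < |t − 11| < δ then t > 0 and |√t − √11| < |t − 11|/√11 < ε.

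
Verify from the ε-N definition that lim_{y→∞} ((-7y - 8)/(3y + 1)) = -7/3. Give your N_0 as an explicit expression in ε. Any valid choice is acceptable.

N_0 = (17/9)/ε

Suppose ε > 0. We seek N_0 > 0 such that y > N_0 implies |(-7y - 8)/(3y + 1) + 7/3| < ε.
(-7y - 8)/(3y + 1) + 7/3 = (3(-7y - 8) − (-7)(3y + 1)) / (3(3y + 1)) = -17/(3(3y + 1)).
For y > 0 we have 3y + 1 > 3y, so |(-7y - 8)/(3y + 1) + 7/3| = 17/(3(3y + 1)) < 17/(3·3y) = (17/9)/y.
Thus |(-7y - 8)/(3y + 1) + 7/3| < ε whenever y > (17/9)/ε.
Take N_0 = (17/9)/ε. If y > N_0 then |(-7y - 8)/(3y + 1) + 7/3| < (17/9)/y < ε.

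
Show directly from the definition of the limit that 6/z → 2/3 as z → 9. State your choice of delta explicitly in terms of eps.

Suppose eps > 0. We seek delta > 0 such that 0 < |z − 9| < delta implies |6/z − (2/3)| < eps.
|6/z − (2/3)| = 6·|9 − z|/(9·|z|) = 6|z − 9|/(9|z|).
Require delta ≤ 9/2 so that |z| > 9 − 9/2 = 9/2, hence 9|z| > 81/2.
Then |6/z − (2/3)| < 6|z − 9|/(81/2), which is < eps when |z − 9| < (27/4)eps.
Take delta = min(9/2, (27/4)eps). Then 0 < |z − 9| < delta gives both |z − 9| < 9/2 and |z − 9| < (27/4)eps, so |6/z − (2/3)| < eps.

delta = min(9/2, (27/4)eps)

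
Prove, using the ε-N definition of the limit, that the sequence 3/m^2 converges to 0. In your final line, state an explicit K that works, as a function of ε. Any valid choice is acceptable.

Let ε > 0. For m ≥ 1, |3/m^2 − 0| = 3/m^2.
3/m^2 < ε ⇔ m^2 > 3/ε ⇔ m > (3/ε)^{1/2}.
Take K = (3/ε)^{1/2}. Then m > K implies 3/m^2 < ε.

K = (3/ε)^{1/2}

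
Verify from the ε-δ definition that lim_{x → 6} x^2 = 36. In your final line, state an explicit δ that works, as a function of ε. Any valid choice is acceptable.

δ = min(2, ε/14)

Let ε > 0 be given. We seek δ > 0 with 0 < |x − 6| < δ ⇒ |x^2 − 36| < ε.
Factor: x^2 − 36 = (x − 6)(x + 6), so |x^2 − 36| = |x − 6|·|x + 6|.
Restrict δ ≤ 2. Then |x − 6| < 2 gives |x| < 8, so by the triangle inequality |x + 6| ≤ 8 + 6 = 14.
Hence |x^2 − 36| ≤ 14|x − 6|, which is < ε once |x − 6| < ε/14.
Take δ = min(2, ε/14). If 0 < |x − 6| < δ then both bounds hold and |x^2 − 36| ≤ 14|x − 6| < 14·(ε/14) = ε.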